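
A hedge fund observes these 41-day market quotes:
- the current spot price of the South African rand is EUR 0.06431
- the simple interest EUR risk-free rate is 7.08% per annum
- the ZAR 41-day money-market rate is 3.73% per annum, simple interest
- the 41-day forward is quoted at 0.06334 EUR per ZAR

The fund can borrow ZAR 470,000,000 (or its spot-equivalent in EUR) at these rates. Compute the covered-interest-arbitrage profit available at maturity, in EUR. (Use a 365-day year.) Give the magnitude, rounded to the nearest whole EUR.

EUR 571,550

T = 41/365 years.
Keep in ZAR, deliver into the forward: 470,000,000·1.004189863·0.06334 = EUR 29,894,531.38.
Swap to EUR now, deposit: 470,000,000·0.06431·1.0079528767 = EUR 30,466,081.27.
The quoted forward undervalues ZAR, so borrow ZAR, convert to EUR at spot, deposit the EUR at 7.08%, and buy ZAR forward at 0.06334 to cover the loan.
The gap between the two covered legs is EUR 571,550.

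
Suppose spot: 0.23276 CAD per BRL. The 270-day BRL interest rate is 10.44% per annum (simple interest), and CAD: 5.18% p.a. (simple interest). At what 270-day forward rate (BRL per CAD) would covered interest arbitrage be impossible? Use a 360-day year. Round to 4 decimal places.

4.4594

T = 270/360 years.
CAD accumulates by 1 + 0.0518×270/360 = 1.038850.
BRL growth factor: 1 + 0.1044×270/360 = 1.078300.
CIP: F = S · (grow CAD)/(grow BRL) = 0.23276 × 1.038850/1.078300 = 0.2242444 CAD per BRL.
Invert for BRL per CAD: 1 / 0.2242444 = 4.4594.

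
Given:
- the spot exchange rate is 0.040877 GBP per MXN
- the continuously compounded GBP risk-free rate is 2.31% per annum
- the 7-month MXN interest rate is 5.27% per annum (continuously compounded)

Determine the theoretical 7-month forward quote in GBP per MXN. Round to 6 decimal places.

0.040177

T = 7/12 years.
Growth of 1 GBP over T: e^(0.0231×7/12) = 1.0135662.
MXN accumulates by e^(0.0527×7/12) = 1.0312191.
Forward (GBP per MXN) = 0.040877 × 1.0135662 / 1.0312191 = 0.04017725.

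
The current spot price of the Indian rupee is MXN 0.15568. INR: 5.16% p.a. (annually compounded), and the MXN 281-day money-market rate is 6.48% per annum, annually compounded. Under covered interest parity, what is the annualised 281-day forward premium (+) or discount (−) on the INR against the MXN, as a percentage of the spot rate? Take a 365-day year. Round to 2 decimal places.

T = 281/365 years.
F = S · g_MXN/g_INR = 0.15568 × 1.0495247/1.0394939 = 0.15718226.
Annualised premium = (F − S)/S × (1/T) = (0.15718226 − 0.15568)/0.15568 ÷ (281/365) = 1.25%.

+1.25%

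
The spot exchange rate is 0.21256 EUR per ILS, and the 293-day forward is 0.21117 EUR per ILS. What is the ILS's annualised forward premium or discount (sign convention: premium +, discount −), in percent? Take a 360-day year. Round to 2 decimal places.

-0.80%

T = 293/360 years.
(F − S)/S = (0.21117 − 0.21256)/0.21256 = -0.0065393.
Per annum: -0.0065393 / (293/360) = -0.008035 = -0.80%.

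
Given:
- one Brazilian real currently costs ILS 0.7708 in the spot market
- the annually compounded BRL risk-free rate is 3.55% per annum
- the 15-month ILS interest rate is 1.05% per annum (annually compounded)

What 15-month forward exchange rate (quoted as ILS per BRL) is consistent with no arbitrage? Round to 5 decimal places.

0.74761

T = 15/12 years.
ILS growth factor: (1 + 0.0105)^(15/12) = 1.0131422.
Growth of 1 BRL over T: (1 + 0.0355)^(15/12) = 1.0445702.
CIP: F = S · (grow ILS)/(grow BRL) = 0.7708 × 1.0131422/1.0445702 = 0.7476089 ILS per BRL.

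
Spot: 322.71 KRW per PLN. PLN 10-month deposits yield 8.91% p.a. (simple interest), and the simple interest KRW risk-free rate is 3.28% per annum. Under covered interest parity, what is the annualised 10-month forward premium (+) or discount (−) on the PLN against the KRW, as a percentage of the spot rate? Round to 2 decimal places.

-5.24%

T = 10/12 years.
F = S · g_KRW/g_PLN = 322.71 × 1.0273333/1.074250 = 308.61599.
Annualised premium = (F − S)/S × (1/T) = (308.61599 − 322.71)/322.71 ÷ (10/12) = -5.24%.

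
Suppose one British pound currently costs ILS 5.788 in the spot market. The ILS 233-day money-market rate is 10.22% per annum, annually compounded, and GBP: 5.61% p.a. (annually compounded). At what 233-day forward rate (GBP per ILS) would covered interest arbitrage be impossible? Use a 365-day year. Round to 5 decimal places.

0.16812

T = 233/365 years.
Growth of 1 ILS over T: (1 + 0.1022)^(233/365) = 1.0640871.
GBP accumulates by (1 + 0.0561)^(233/365) = 1.0354575.
CIP: F = S · (grow ILS)/(grow GBP) = 5.788 × 1.0640871/1.0354575 = 5.948034 ILS per GBP.
Invert for GBP per ILS: 1 / 5.948034 = 0.16812.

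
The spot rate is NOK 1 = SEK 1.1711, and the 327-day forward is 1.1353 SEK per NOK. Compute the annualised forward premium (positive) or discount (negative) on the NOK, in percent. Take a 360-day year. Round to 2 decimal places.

-3.37%

T = 327/360 years.
(F − S)/S = (1.1353 − 1.1711)/1.1711 = -0.0305695.
Per annum: -0.0305695 / (327/360) = -0.033654 = -3.37%.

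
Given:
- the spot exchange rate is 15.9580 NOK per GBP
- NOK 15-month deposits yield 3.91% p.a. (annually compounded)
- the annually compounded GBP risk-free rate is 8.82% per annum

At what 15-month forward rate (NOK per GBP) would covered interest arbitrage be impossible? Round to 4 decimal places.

15.0631

T = 15/12 years.
NOK growth factor: (1 + 0.0391)^(15/12) = 1.04911158.
GBP growth factor: (1 + 0.0882)^(15/12) = 1.11143969.
CIP: F = S · (grow NOK)/(grow GBP) = 15.958 × 1.04911158/1.11143969 = 15.063096 NOK per GBP.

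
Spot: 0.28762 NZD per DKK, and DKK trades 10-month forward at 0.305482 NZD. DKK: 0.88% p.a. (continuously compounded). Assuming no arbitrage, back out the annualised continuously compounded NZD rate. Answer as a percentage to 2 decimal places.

8.11%

T = 10/12 years.
CIP gives F = S · g_NZD/g_DKK, so g_NZD/g_DKK = 0.305482/0.28762 = 1.0621028.
The DKK side grows by e^(0.0088×10/12) = 1.0073603.
That pins the NZD growth at 1.0699202.
r = ln(1.0699202)/(10/12) = 0.081101 → 8.11%.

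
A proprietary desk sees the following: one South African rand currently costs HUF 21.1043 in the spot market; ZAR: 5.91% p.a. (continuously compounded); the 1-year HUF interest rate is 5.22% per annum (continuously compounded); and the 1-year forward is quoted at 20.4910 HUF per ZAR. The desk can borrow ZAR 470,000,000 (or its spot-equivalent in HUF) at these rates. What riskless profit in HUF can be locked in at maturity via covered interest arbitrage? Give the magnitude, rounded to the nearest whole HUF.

T = 1 year.
Keep in ZAR, deliver into the forward: 470,000,000·1.060881323568·20.4910 = HUF 10,217,104,024.58.
Swap to HUF now, deposit: 470,000,000·21.1043·1.053586438731 = HUF 10,450,546,011.09.
The quoted forward undervalues ZAR, so borrow ZAR, convert to HUF at spot, deposit the HUF at 5.22%, and buy ZAR forward at 20.4910 to cover the loan.
Profit = 10,450,546,011.09 − 10,217,104,024.58 = HUF 233,441,987.

HUF 233,441,987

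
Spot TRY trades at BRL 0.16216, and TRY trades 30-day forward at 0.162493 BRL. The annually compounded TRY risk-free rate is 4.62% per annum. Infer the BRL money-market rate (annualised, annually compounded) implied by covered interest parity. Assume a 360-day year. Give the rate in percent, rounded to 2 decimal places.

7.23%

T = 30/360 years.
F/S = 0.162493/0.16216 = 1.0020535 = (growth of BRL) / (growth of TRY).
The TRY side grows by (1 + 0.0462)^(30/360) = 1.0037708.
Hence g_BRL = 1.005832.
Annualise: 1.005832^(360/30) − 1 = 0.072273 = 7.23%.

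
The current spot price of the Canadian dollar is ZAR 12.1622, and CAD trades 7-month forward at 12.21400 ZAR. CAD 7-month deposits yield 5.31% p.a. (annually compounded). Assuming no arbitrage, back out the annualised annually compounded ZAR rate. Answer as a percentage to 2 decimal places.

T = 7/12 years.
CIP gives F = S · g_ZAR/g_CAD, so g_ZAR/g_CAD = 12.214/12.1622 = 1.0042591.
CAD growth factor: (1 + 0.0531)^(7/12) = 1.0306407.
That pins the ZAR growth at 1.0350303.
r = 1.0350303^(12/7) − 1 = 0.060801 → 6.08%.

6.08%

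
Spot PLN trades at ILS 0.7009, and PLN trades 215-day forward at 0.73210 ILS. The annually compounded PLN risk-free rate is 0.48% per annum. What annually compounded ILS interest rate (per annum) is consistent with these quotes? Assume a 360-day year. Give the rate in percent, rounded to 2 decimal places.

8.08%

T = 215/360 years.
F/S = 0.7321/0.7009 = 1.0445142 = (growth of ILS) / (growth of PLN).
PLN growth factor: (1 + 0.0048)^(215/360) = 1.0028639.
That pins the ILS growth at 1.0475056.
Annualise: 1.0475056^(360/215) − 1 = 0.080812 = 8.08%.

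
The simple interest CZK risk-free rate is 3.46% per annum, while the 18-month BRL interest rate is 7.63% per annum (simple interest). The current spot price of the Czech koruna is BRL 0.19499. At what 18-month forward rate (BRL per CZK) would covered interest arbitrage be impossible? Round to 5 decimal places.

0.20658

T = 18/12 years.
BRL growth factor: 1 + 0.0763×18/12 = 1.114450.
Growth of 1 CZK over T: 1 + 0.0346×18/12 = 1.051900.
So F = 0.19499 × 1.114450 / 1.051900 = 0.2065849 (BRL/CZK).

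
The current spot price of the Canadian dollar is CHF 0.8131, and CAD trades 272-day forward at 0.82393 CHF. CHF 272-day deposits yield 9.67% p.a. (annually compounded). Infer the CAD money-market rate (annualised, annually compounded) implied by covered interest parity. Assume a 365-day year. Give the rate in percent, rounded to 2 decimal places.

T = 272/365 years.
By CIP, F/S equals the CHF-to-CAD growth ratio: 0.82393/0.8131 = 1.0133194.
CHF growth factor: (1 + 0.0967)^(272/365) = 1.0712077.
Hence g_CAD = 1.0571274.
r = 1.0571274^(365/272) − 1 = 0.077399 → 7.74%.

7.74%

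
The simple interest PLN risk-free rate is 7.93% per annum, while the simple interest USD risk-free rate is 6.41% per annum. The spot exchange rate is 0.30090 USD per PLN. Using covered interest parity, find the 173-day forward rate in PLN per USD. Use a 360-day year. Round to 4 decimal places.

T = 173/360 years.
USD growth factor: 1 + 0.0641×173/360 = 1.0308036.
PLN growth factor: 1 + 0.0793×173/360 = 1.0381081.
Forward (USD per PLN) = 0.3009 × 1.0308036 / 1.0381081 = 0.2987828.
Invert for PLN per USD: 1 / 0.2987828 = 3.3469.

3.3469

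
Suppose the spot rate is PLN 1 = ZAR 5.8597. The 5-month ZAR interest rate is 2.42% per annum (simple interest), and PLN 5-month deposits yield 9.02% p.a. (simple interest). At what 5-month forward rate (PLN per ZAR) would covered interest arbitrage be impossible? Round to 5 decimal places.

T = 5/12 years.
ZAR growth factor: 1 + 0.0242×5/12 = 1.0100833.
PLN accumulates by 1 + 0.0902×5/12 = 1.0375833.
Forward (ZAR per PLN) = 5.8597 × 1.0100833 / 1.0375833 = 5.704395.
Quoted the other way: 1/5.704395 = 0.17530 PLN per ZAR.

0.17530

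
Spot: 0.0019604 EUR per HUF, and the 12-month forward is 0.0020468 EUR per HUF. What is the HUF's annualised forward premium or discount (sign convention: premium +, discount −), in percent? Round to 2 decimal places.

+4.41%

T = 1 year.
(F − S)/S = (0.0020468 − 0.0019604)/0.0019604 = 0.0440726.
Annualise by dividing by T: 0.0440726 / 1 = 0.044073 → 4.41%.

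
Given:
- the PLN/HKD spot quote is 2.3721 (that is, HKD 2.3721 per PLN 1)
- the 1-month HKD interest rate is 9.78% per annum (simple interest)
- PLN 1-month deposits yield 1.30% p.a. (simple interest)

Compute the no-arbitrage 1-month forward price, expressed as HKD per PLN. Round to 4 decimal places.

T = 1/12 years.
HKD growth factor: 1 + 0.0978×1/12 = 1.008150.
PLN growth factor: 1 + 0.0130×1/12 = 1.0010833.
So F = 2.3721 × 1.008150 / 1.0010833 = 2.388845 (HKD/PLN).

2.3888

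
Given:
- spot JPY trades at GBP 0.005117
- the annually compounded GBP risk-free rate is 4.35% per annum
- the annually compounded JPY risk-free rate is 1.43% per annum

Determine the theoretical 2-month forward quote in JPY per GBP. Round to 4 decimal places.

T = 2/12 years.
Growth of 1 GBP over T: (1 + 0.0435)^(2/12) = 1.007121983.
JPY accumulates by (1 + 0.0143)^(2/12) = 1.002369255.
CIP: F = S · (grow GBP)/(grow JPY) = 0.005117 × 1.007121983/1.002369255 = 0.00514126223 GBP per JPY.
Quoted the other way: 1/0.00514126223 = 194.5048 JPY per GBP.

194.5048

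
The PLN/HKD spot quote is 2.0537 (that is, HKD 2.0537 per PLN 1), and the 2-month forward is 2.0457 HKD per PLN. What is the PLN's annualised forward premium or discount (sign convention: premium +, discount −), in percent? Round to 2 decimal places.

T = 2/12 years.
Period premium: (2.0457 − 2.0537)/2.0537 = -0.0038954.
×(1/T) gives -2.34% p.a.

-2.34%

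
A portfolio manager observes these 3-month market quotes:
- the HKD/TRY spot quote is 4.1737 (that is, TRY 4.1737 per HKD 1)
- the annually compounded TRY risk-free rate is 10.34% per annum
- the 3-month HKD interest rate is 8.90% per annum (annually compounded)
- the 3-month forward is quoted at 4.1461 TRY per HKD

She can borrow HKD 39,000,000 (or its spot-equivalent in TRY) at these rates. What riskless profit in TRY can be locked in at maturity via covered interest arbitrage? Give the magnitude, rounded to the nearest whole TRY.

T = 3/12 years.
Keep in HKD, deliver into the forward: 39,000,000·1.0215437474·4.1461 = TRY 165,181,478.71.
Swap to TRY now, deposit: 39,000,000·4.1737·1.02490413405 = TRY 166,828,052.99.
The quoted forward undervalues HKD, so borrow HKD, convert to TRY at spot, deposit the TRY at 10.34%, and buy HKD forward at 4.1461 to cover the loan.
Arbitrage profit = |165,181,478.71 − 166,828,052.99| = TRY 1,646,574.

TRY 1,646,574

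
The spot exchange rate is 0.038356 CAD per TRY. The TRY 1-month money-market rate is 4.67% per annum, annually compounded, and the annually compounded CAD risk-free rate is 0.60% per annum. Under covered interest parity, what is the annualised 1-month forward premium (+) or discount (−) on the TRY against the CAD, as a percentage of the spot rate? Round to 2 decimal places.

-3.96%

T = 1/12 years.
No-arbitrage forward: 0.038356 × 1.0004986 / 1.0038108 = 0.038229440 CAD/TRY.
Annualised premium = (F − S)/S × (1/T) = (0.038229440 − 0.038356)/0.038356 ÷ (1/12) = -3.96%.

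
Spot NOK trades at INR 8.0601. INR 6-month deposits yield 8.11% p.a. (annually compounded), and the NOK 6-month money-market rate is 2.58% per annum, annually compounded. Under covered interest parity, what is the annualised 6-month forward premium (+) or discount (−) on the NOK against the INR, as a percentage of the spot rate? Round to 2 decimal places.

+5.32%

T = 6/12 years.
F = S · g_INR/g_NOK = 8.0601 × 1.0397596/1.0128179 = 8.2745046.
Annualised premium = (F − S)/S × (1/T) = (8.2745046 − 8.0601)/8.0601 ÷ (6/12) = 5.32%.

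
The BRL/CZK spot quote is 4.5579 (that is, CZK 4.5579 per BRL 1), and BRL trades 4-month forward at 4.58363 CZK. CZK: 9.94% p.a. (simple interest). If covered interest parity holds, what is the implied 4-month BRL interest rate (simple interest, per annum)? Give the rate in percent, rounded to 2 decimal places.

8.20%

T = 4/12 years.
F/S = 4.58363/4.5579 = 1.0056451 = (growth of CZK) / (growth of BRL).
The CZK side grows by 1 + 0.0994×4/12 = 1.0331333.
So the BRL growth factor = 1.0273339.
(1.0273339 − 1)/T = 0.082002, i.e. 8.20%.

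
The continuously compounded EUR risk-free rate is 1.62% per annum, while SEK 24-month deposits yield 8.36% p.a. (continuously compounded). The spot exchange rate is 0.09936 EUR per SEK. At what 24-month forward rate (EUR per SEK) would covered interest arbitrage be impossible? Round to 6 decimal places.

0.086830

T = 2 years.
EUR growth factor: e^(0.0162×2) = 1.0329306.
SEK accumulates by e^(0.0836×2) = 1.1819906.
CIP: F = S · (grow EUR)/(grow SEK) = 0.09936 × 1.0329306/1.1819906 = 0.08682978 EUR per SEK.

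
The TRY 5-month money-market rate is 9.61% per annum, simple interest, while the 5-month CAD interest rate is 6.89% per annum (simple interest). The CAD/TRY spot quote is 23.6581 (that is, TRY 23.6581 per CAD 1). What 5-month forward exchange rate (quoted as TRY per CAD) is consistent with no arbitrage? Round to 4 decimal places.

23.9187

T = 5/12 years.
TRY accumulates by 1 + 0.0961×5/12 = 1.04004167.
CAD growth factor: 1 + 0.0689×5/12 = 1.02870833.
Forward (TRY per CAD) = 23.6581 × 1.04004167 / 1.02870833 = 23.918743.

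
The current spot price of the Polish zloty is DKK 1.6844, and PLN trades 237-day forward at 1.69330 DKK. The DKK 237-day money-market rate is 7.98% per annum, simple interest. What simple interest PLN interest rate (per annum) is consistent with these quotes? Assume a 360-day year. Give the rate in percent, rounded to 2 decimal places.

7.14%

T = 237/360 years.
CIP gives F = S · g_DKK/g_PLN, so g_DKK/g_PLN = 1.6933/1.6844 = 1.0052838.
DKK growth factor: 1 + 0.0798×237/360 = 1.052535.
Hence g_PLN = 1.0470028.
(1.0470028 − 1)/T = 0.071397, i.e. 7.14%.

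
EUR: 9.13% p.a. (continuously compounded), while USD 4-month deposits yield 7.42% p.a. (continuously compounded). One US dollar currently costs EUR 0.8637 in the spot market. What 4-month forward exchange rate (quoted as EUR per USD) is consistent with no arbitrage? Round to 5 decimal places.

T = 4/12 years.
EUR accumulates by e^(0.0913×4/12) = 1.0309012.
Growth of 1 USD over T: e^(0.0742×4/12) = 1.0250417.
So F = 0.8637 × 1.0309012 / 1.0250417 = 0.8686372 (EUR/USD).

0.86864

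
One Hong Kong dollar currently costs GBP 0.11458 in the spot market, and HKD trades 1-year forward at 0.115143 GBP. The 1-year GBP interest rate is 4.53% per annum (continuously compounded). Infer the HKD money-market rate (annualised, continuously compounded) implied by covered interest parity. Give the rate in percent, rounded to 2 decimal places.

4.04%

T = 1 year.
By CIP, F/S equals the GBP-to-HKD growth ratio: 0.115143/0.11458 = 1.0049136.
GBP growth factor: e^(0.0453×1) = 1.0463417.
So the HKD growth factor = 1.0412255.
Take logs: ln 1.0412255 / 1 = 0.040398, so 4.04%.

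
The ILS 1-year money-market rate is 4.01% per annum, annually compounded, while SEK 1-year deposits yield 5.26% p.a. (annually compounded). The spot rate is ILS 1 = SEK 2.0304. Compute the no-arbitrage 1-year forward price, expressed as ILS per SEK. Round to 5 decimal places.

0.48667

T = 1 year.
SEK growth factor: (1 + 0.0526)^1 = 1.052600.
Growth of 1 ILS over T: (1 + 0.0401)^1 = 1.040100.
So F = 2.0304 × 1.052600 / 1.040100 = 2.054801 (SEK/ILS).
Quoted the other way: 1/2.054801 = 0.48667 ILS per SEK.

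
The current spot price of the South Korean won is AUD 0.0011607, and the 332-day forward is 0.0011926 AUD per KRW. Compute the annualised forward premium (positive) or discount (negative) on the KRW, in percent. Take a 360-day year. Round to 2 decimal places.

+2.98%

T = 332/360 years.
KRW trades forward at +2.74834% vs spot over the period.
Per annum: 0.0274834 / (332/360) = 0.029801 = 2.98%.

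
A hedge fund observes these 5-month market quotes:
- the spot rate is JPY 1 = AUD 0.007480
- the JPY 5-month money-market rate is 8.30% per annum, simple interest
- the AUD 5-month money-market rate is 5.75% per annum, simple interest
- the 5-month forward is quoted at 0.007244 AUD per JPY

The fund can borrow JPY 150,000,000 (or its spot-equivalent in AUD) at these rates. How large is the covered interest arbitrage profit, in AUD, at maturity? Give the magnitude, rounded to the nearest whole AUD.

T = 5/12 years.
Route A — deposit JPY, sell forward: 150,000,000 × 1.034583333 × 0.007244 = AUD 1,124,178.25.
Route B — convert at spot, deposit AUD: 150,000,000 × 0.007480 × 1.023958333 = AUD 1,148,881.25.
The quoted forward undervalues JPY, so borrow JPY, convert to AUD at spot, deposit the AUD at 5.75%, and buy JPY forward at 0.007244 to cover the loan.
Profit = 1,148,881.25 − 1,124,178.25 = AUD 24,703.

AUD 24,703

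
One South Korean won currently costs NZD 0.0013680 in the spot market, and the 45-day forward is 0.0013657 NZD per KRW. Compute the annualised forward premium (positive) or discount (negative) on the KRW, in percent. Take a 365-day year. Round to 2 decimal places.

-1.36%

T = 45/365 years.
(F − S)/S = (0.0013657 − 0.001368)/0.001368 = -0.0016813.
Annualise by dividing by T: -0.0016813 / (45/365) = -0.013637 → -1.36%.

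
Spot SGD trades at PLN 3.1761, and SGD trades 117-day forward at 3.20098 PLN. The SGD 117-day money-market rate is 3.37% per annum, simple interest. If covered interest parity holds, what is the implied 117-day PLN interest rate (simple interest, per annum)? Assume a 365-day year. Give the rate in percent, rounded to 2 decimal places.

5.84%

T = 117/365 years.
By CIP, F/S equals the PLN-to-SGD growth ratio: 3.20098/3.1761 = 1.0078335.
The SGD side grows by 1 + 0.0337×117/365 = 1.0108025.
That pins the PLN growth at 1.0187206.
r = (1.0187206 − 1)/(117/365) = 0.058402 → 5.84%.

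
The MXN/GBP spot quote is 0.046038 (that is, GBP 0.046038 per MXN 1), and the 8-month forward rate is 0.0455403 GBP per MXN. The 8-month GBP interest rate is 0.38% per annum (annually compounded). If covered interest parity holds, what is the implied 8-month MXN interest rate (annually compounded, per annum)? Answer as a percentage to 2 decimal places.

T = 8/12 years.
By CIP, F/S equals the GBP-to-MXN growth ratio: 0.0455403/0.046038 = 0.9891894.
The GBP side grows by (1 + 0.0038)^(8/12) = 1.0025317.
That pins the MXN growth at 1.0134881.
Annualise: 1.0134881^(12/8) − 1 = 0.020300 = 2.03%.

2.03%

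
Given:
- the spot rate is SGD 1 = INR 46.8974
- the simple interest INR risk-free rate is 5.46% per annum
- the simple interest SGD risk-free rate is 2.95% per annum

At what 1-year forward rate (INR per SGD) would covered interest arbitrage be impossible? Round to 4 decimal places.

T = 1 year.
INR growth factor: 1 + 0.0546×1 = 1.054600.
SGD growth factor: 1 + 0.0295×1 = 1.029500.
CIP: F = S · (grow INR)/(grow SGD) = 46.8974 × 1.054600/1.029500 = 48.040795 INR per SGD.

48.0408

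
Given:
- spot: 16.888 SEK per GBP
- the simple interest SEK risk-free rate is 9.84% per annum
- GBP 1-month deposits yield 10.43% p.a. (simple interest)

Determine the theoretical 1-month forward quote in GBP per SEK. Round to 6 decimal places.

0.059243

T = 1/12 years.
SEK accumulates by 1 + 0.0984×1/12 = 1.008200.
GBP growth factor: 1 + 0.1043×1/12 = 1.0086917.
CIP: F = S · (grow SEK)/(grow GBP) = 16.888 × 1.008200/1.0086917 = 16.87977 SEK per GBP.
Quoted the other way: 1/16.87977 = 0.059243 GBP per SEK.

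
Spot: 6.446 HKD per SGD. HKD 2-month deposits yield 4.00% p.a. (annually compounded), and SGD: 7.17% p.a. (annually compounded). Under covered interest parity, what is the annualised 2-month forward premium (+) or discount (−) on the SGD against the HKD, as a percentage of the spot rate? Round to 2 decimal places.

T = 2/12 years.
CIP forward (HKD per SGD) = 6.446 × 1.0065582/1.0116079 = 6.413823.
Annualised premium = (F − S)/S × (1/T) = (6.413823 − 6.446)/6.446 ÷ (2/12) = -3.00%.

-3.00%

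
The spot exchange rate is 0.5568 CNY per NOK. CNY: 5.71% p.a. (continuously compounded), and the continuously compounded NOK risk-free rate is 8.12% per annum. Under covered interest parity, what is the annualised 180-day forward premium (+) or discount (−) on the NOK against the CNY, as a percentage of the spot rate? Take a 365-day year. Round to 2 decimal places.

-2.40%

T = 180/365 years.
F = S · g_CNY/g_NOK = 0.5568 × 1.0285591/1.0408564 = 0.5502216.
Annualised premium = (F − S)/S × (1/T) = (0.5502216 − 0.5568)/0.5568 ÷ (180/365) = -2.40%.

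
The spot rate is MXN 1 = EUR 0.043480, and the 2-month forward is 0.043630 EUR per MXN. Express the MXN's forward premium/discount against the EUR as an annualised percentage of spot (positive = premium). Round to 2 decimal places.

T = 2/12 years.
Period premium: (0.043630 − 0.04348)/0.04348 = 0.0034499.
×(1/T) gives 2.07% p.a.

+2.07%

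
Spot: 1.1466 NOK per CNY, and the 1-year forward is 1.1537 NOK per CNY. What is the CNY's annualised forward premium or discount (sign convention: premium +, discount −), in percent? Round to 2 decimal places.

T = 1 year.
(F − S)/S = (1.1537 − 1.1466)/1.1466 = 0.0061922.
Annualise by dividing by T: 0.0061922 / 1 = 0.006192 → 0.62%.

+0.62%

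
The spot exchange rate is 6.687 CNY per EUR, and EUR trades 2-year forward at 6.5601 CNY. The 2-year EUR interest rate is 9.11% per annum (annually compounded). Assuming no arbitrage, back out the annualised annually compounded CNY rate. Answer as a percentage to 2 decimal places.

T = 2 years.
CIP gives F = S · g_CNY/g_EUR, so g_CNY/g_EUR = 6.5601/6.687 = 0.9810229.
The EUR side grows by (1 + 0.0911)^2 = 1.1904992.
Hence g_CNY = 1.167907.
Annualise: 1.167907^(1/2) − 1 = 0.080697 = 8.07%.

8.07%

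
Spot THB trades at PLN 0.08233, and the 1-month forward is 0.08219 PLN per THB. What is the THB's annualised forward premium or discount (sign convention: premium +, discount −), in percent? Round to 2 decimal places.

-2.04%

T = 1/12 years.
THB trades forward at -0.17005% vs spot over the period.
×(1/T) gives -2.04% p.a.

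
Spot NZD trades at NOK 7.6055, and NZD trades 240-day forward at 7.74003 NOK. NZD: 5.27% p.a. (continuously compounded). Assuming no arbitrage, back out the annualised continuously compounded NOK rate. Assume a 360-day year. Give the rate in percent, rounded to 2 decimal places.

7.90%

T = 240/360 years.
By CIP, F/S equals the NOK-to-NZD growth ratio: 7.74003/7.6055 = 1.0176885.
The NZD side grows by e^(0.0527×240/360) = 1.0357578.
That pins the NOK growth at 1.0540788.
Take logs: ln 1.0540788 / (240/360) = 0.079001, so 7.90%.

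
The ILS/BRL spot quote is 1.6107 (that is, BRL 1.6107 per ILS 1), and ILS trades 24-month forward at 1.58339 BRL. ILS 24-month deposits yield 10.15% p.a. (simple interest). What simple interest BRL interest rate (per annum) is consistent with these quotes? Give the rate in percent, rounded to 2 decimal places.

T = 2 years.
F/S = 1.58339/1.6107 = 0.9830446 = (growth of BRL) / (growth of ILS).
ILS growth factor: 1 + 0.1015×2 = 1.203000.
Hence g_BRL = 1.1826027.
(1.1826027 − 1)/T = 0.091301, i.e. 9.13%.

9.13%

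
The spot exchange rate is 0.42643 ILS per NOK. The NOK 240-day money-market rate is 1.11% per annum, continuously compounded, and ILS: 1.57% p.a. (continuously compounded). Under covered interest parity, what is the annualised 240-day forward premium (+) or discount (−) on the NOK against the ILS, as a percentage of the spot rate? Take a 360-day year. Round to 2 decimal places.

+0.46%

T = 240/360 years.
F = S · g_ILS/g_NOK = 0.42643 × 1.0105216/1.0074274 = 0.42773973.
Annualised premium = (F − S)/S × (1/T) = (0.42773973 − 0.42643)/0.42643 ÷ (240/360) = 0.46%.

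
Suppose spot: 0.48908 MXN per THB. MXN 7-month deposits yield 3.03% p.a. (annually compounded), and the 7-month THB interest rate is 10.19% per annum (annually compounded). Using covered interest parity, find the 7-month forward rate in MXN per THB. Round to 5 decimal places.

0.47028

T = 7/12 years.
MXN growth factor: (1 + 0.0303)^(7/12) = 1.017565.
THB accumulates by (1 + 0.1019)^(7/12) = 1.058237.
So F = 0.48908 × 1.017565 / 1.058237 = 0.4702828 (MXN/THB).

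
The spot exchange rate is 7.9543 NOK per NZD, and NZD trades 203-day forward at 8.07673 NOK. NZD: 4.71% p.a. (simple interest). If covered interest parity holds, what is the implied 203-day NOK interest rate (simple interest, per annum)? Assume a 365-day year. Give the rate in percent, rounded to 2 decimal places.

7.55%

T = 203/365 years.
CIP gives F = S · g_NOK/g_NZD, so g_NOK/g_NZD = 8.07673/7.9543 = 1.0153917.
The NZD side grows by 1 + 0.0471×203/365 = 1.0261953.
That pins the NOK growth at 1.0419902.
(1.0419902 − 1)/T = 0.075500, i.e. 7.55%.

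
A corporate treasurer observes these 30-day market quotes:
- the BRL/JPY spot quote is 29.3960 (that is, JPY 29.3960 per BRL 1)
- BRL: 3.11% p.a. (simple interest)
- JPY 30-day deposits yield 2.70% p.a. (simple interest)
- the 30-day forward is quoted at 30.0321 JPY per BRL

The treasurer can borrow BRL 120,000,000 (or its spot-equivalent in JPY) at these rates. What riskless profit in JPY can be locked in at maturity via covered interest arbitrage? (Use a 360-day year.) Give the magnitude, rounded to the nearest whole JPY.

JPY 77,735,063

T = 30/360 years.
Keep in BRL, deliver into the forward: 120,000,000·1.002591666667·30.0321 = JPY 3,613,191,983.10.
Swap to JPY now, deposit: 120,000,000·29.3960·1.002250 = JPY 3,535,456,920.00.
The quoted forward overvalues BRL, so borrow JPY, buy BRL at spot, deposit the BRL at 3.11%, and sell the proceeds forward at 30.0321.
Profit = 3,613,191,983.10 − 3,535,456,920.00 = JPY 77,735,063.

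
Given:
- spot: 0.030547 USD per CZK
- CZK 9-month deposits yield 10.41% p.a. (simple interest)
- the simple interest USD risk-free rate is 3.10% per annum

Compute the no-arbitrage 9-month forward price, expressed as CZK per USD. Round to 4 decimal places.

34.4904

T = 9/12 years.
USD growth factor: 1 + 0.0310×9/12 = 1.023250.
Growth of 1 CZK over T: 1 + 0.1041×9/12 = 1.078075.
CIP: F = S · (grow USD)/(grow CZK) = 0.030547 × 1.023250/1.078075 = 0.028993547 USD per CZK.
Quoted the other way: 1/0.028993547 = 34.4904 CZK per USD.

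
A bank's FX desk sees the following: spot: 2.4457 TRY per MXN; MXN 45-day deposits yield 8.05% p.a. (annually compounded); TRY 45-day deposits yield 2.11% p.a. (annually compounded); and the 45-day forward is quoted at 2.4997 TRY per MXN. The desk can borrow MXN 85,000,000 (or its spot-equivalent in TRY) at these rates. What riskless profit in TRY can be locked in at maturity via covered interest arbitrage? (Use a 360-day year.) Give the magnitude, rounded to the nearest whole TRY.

TRY 6,113,009

T = 45/360 years.
Route A — deposit MXN, sell forward: 85,000,000 × 1.00972497028 × 2.4997 = TRY 214,540,808.20.
Route B — convert at spot, deposit TRY: 85,000,000 × 2.4457 × 1.00261346887 = TRY 208,427,799.67.
The quoted forward overvalues MXN, so borrow TRY, buy MXN at spot, deposit the MXN at 8.05%, and sell the proceeds forward at 2.4997.
Arbitrage profit = |214,540,808.20 − 208,427,799.67| = TRY 6,113,009.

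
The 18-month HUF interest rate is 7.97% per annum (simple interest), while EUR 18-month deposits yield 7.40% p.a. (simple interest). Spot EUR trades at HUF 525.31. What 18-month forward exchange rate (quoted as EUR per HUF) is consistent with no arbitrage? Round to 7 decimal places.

0.0018891

T = 18/12 years.
Growth of 1 HUF over T: 1 + 0.0797×18/12 = 1.119550.
EUR growth factor: 1 + 0.0740×18/12 = 1.111000.
So F = 525.31 × 1.119550 / 1.111000 = 529.3527 (HUF/EUR).
Invert for EUR per HUF: 1 / 529.3527 = 0.0018891.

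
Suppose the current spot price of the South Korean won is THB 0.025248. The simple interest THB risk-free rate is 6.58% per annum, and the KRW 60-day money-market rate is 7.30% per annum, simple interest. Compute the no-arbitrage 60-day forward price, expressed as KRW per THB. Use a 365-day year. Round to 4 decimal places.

T = 60/365 years.
Growth of 1 THB over T: 1 + 0.0658×60/365 = 1.01081644.
KRW growth factor: 1 + 0.0730×60/365 = 1.012000.
So F = 0.025248 × 1.01081644 / 1.012000 = 0.025218472 (THB/KRW).
Quoted the other way: 1/0.025218472 = 39.6535 KRW per THB.

39.6535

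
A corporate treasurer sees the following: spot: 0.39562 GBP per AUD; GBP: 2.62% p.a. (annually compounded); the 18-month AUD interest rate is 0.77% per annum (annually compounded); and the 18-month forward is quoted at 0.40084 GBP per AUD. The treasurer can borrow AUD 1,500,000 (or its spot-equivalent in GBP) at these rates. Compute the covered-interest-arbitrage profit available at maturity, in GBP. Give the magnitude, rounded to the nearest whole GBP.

GBP 8,686

T = 18/12 years.
Route A — deposit AUD, sell forward: 1,500,000 × 1.01157221 × 0.40084 = GBP 608,217.91.
Route B — convert at spot, deposit GBP: 1,500,000 × 0.39562 × 1.0395563 = GBP 616,903.90.
The quoted forward undervalues AUD, so borrow AUD, convert to GBP at spot, deposit the GBP at 2.62%, and buy AUD forward at 0.40084 to cover the loan.
Profit = 616,903.90 − 608,217.91 = GBP 8,686.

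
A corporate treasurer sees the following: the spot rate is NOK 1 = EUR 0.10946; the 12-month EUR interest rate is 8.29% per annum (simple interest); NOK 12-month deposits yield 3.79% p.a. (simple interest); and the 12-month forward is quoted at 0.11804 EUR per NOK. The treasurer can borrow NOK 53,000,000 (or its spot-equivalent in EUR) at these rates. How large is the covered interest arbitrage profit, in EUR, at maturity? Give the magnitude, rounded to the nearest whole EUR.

EUR 210,913

T = 1 year.
Invest the NOK and cover forward: 53,000,000 × 1.037900 × 0.11804 = EUR 6,493,226.95.
Convert at spot and invest in EUR: 53,000,000 × 0.10946 × 1.082900 = EUR 6,282,314.40.
The quoted forward overvalues NOK, so borrow EUR, buy NOK at spot, deposit the NOK at 3.79%, and sell the proceeds forward at 0.11804.
Arbitrage profit = |6,493,226.95 − 6,282,314.40| = EUR 210,913.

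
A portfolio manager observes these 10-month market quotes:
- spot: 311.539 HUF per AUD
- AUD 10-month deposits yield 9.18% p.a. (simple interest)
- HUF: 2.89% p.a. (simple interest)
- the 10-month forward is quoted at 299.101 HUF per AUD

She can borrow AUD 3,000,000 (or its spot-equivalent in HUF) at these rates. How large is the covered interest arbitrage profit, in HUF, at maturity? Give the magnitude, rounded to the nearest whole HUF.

HUF 8,820,987

T = 10/12 years.
Keep in AUD, deliver into the forward: 3,000,000·1.076500·299.101 = HUF 965,946,679.50.
Swap to HUF now, deposit: 3,000,000·311.539·1.02408333333 = HUF 957,125,692.75.
The quoted forward overvalues AUD, so borrow HUF, buy AUD at spot, deposit the AUD at 9.18%, and sell the proceeds forward at 299.101.
Profit = 965,946,679.50 − 957,125,692.75 = HUF 8,820,987.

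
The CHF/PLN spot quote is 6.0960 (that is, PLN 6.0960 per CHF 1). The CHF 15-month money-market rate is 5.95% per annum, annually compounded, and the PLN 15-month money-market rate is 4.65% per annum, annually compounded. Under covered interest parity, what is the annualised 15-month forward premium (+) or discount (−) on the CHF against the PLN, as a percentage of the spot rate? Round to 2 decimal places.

-1.23%

T = 15/12 years.
No-arbitrage forward: 6.096 × 1.058459 / 1.0749201 = 6.0026471 PLN/CHF.
(F − S)/S ÷ T = (6.0026471 − 6.096)/6.096/(15/12) = -0.012251 → -1.23%.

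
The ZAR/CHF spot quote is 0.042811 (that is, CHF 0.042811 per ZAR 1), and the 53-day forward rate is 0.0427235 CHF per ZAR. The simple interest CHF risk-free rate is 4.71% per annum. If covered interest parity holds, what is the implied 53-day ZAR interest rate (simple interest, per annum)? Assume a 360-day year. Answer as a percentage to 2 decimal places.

6.11%

T = 53/360 years.
CIP gives F = S · g_CHF/g_ZAR, so g_CHF/g_ZAR = 0.0427235/0.042811 = 0.9979561.
The CHF side grows by 1 + 0.0471×53/360 = 1.0069342.
So the ZAR growth factor = 1.0089965.
(1.0089965 − 1)/T = 0.061108, i.e. 6.11%.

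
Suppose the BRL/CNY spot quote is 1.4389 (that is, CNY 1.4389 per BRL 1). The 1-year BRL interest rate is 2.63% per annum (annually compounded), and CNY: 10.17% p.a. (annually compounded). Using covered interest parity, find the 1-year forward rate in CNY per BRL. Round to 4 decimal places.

T = 1 year.
Growth of 1 CNY over T: (1 + 0.1017)^1 = 1.101700.
BRL growth factor: (1 + 0.0263)^1 = 1.026300.
So F = 1.4389 × 1.101700 / 1.026300 = 1.544613 (CNY/BRL).

1.5446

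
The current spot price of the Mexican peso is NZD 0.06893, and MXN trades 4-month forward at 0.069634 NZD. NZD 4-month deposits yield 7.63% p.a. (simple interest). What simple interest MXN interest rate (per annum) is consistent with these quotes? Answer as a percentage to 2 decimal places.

T = 4/12 years.
CIP gives F = S · g_NZD/g_MXN, so g_NZD/g_MXN = 0.069634/0.06893 = 1.0102133.
NZD growth factor: 1 + 0.0763×4/12 = 1.0254333.
Hence g_MXN = 1.0150661.
r = (1.0150661 − 1)/(4/12) = 0.045198 → 4.52%.

4.52%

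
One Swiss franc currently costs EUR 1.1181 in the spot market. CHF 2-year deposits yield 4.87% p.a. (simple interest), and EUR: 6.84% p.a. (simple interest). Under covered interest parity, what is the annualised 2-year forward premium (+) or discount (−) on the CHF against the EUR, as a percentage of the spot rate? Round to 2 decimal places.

+1.80%

T = 2 years.
No-arbitrage forward: 1.1181 × 1.136800 / 1.097400 = 1.1582432 EUR/CHF.
Annualised premium = (F − S)/S × (1/T) = (1.1582432 − 1.1181)/1.1181 ÷ 2 = 1.80%.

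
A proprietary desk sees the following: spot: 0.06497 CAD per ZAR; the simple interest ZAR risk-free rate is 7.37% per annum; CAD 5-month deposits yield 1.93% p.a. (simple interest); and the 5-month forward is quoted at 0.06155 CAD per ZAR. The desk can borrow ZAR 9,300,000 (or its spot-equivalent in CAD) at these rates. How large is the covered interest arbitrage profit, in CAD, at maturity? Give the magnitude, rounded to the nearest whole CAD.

CAD 19,087

T = 5/12 years.
Keep in ZAR, deliver into the forward: 9,300,000·1.03070833·0.06155 = CAD 589,992.91.
Swap to CAD now, deposit: 9,300,000·0.06497·1.00804167 = CAD 609,079.95.
The quoted forward undervalues ZAR, so borrow ZAR, convert to CAD at spot, deposit the CAD at 1.93%, and buy ZAR forward at 0.06155 to cover the loan.
The gap between the two covered legs is CAD 19,087.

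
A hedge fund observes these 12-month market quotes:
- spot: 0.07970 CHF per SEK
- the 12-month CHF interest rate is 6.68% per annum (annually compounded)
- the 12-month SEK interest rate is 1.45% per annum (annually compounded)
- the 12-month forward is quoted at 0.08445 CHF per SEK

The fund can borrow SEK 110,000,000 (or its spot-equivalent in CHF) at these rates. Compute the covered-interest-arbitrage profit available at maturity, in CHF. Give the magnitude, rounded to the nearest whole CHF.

T = 1 year.
Route A — deposit SEK, sell forward: 110,000,000 × 1.014500 × 0.08445 = CHF 9,424,197.75.
Route B — convert at spot, deposit CHF: 110,000,000 × 0.07970 × 1.066800 = CHF 9,352,635.60.
The quoted forward overvalues SEK, so borrow CHF, buy SEK at spot, deposit the SEK at 1.45%, and sell the proceeds forward at 0.08445.
Profit = 9,424,197.75 − 9,352,635.60 = CHF 71,562.

CHF 71,562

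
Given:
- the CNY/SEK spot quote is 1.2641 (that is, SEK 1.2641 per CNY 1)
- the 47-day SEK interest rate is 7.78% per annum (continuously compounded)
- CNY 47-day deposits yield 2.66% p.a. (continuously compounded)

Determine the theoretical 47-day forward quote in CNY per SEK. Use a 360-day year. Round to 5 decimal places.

T = 47/360 years.
Growth of 1 SEK over T: e^(0.0778×47/360) = 1.010209.
CNY accumulates by e^(0.0266×47/360) = 1.0034788.
So F = 1.2641 × 1.010209 / 1.0034788 = 1.272578 (SEK/CNY).
Invert for CNY per SEK: 1 / 1.272578 = 0.78581.

0.78581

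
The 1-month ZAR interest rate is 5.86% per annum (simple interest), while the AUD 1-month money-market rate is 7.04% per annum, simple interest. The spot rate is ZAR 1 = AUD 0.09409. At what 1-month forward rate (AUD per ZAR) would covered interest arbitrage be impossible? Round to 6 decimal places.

T = 1/12 years.
Growth of 1 AUD over T: 1 + 0.0704×1/12 = 1.0058667.
Growth of 1 ZAR over T: 1 + 0.0586×1/12 = 1.0048833.
Forward (AUD per ZAR) = 0.09409 × 1.0058667 / 1.0048833 = 0.09418208.

0.094182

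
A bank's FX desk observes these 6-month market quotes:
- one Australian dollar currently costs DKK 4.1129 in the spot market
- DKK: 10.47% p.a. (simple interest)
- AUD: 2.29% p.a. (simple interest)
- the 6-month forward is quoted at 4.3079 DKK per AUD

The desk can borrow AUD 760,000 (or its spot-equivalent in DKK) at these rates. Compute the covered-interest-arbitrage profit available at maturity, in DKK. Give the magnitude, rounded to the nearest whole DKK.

T = 6/12 years.
Route A — deposit AUD, sell forward: 760,000 × 1.011450 × 4.3079 = DKK 3,311,491.35.
Route B — convert at spot, deposit DKK: 760,000 × 4.1129 × 1.052350 = DKK 3,289,439.84.
The quoted forward overvalues AUD, so borrow DKK, buy AUD at spot, deposit the AUD at 2.29%, and sell the proceeds forward at 4.3079.
The gap between the two covered legs is DKK 22,052.

DKK 22,052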